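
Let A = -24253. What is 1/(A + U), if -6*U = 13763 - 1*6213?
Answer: -3/76534 ≈ -3.9198e-5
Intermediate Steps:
U = -3775/3 (U = -(13763 - 1*6213)/6 = -(13763 - 6213)/6 = -⅙*7550 = -3775/3 ≈ -1258.3)
1/(A + U) = 1/(-24253 - 3775/3) = 1/(-76534/3) = -3/76534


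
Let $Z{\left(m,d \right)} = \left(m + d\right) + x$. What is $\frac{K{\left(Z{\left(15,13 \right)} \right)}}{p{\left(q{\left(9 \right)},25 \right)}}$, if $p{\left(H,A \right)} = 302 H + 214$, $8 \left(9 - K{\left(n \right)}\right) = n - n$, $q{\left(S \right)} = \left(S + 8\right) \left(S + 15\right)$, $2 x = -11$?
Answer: $\frac{9}{123430} \approx 7.2916 \cdot 10^{-5}$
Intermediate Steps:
$x = - \frac{11}{2}$ ($x = \frac{1}{2} \left(-11\right) = - \frac{11}{2} \approx -5.5$)
$Z{\left(m,d \right)} = - \frac{11}{2} + d + m$ ($Z{\left(m,d \right)} = \left(m + d\right) - \frac{11}{2} = \left(d + m\right) - \frac{11}{2} = - \frac{11}{2} + d + m$)
$q{\left(S \right)} = \left(8 + S\right) \left(15 + S\right)$
$K{\left(n \right)} = 9$ ($K{\left(n \right)} = 9 - \frac{n - n}{8} = 9 - 0 = 9 + 0 = 9$)
$p{\left(H,A \right)} = 214 + 302 H$
$\frac{K{\left(Z{\left(15,13 \right)} \right)}}{p{\left(q{\left(9 \right)},25 \right)}} = \frac{9}{214 + 302 \left(120 + 9^{2} + 23 \cdot 9\right)} = \frac{9}{214 + 302 \left(120 + 81 + 207\right)} = \frac{9}{214 + 302 \cdot 408} = \frac{9}{214 + 123216} = \frac{9}{123430}$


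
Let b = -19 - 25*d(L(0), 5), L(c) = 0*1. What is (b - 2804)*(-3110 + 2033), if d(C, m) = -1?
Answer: 3013446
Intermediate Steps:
L(c) = 0
b = 6 (b = -19 - 25*(-1) = -19 + 25 = 6)
(b - 2804)*(-3110 + 2033) = (6 - 2804)*(-3110 + 2033) = -2798*(-1077) = 3013446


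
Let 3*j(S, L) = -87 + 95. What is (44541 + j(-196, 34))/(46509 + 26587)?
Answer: 133631/219288 ≈ 0.60939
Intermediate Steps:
j(S, L) = 8/3 (j(S, L) = (-87 + 95)/3 = (⅓)*8 = 8/3)
(44541 + j(-196, 34))/(46509 + 26587) = (44541 + 8/3)/(46509 + 26587) = (133631/3)/73096 = (133631/3)*(1/73096) = 133631/219288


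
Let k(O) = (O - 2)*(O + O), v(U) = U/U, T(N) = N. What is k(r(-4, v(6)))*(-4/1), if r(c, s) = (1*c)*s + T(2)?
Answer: -64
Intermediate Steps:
v(U) = 1
r(c, s) = 2 + c*s (r(c, s) = (1*c)*s + 2 = c*s + 2 = 2 + c*s)
k(O) = 2*O*(-2 + O) (k(O) = (-2 + O)*(2*O) = 2*O*(-2 + O))
k(r(-4, v(6)))*(-4/1) = (2*(2 - 4*1)*(-2 + (2 - 4*1)))*(-4/1) = (2*(2 - 4)*(-2 + (2 - 4)))*(-4*1) = (2*(-2)*(-2 - 2))*(-4) = (2*(-2)*(-4))*(-4) = 16*(-4) = -64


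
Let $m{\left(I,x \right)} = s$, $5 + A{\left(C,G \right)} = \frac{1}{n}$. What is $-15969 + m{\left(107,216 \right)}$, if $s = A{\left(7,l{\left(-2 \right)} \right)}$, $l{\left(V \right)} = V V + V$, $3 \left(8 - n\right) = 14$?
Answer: $- \frac{159737}{10} \approx -15974.0$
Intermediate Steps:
$n = \frac{10}{3}$ ($n = 8 - \frac{14}{3} = \frac{10}{3} \approx 3.3333$)
$l{\left(V \right)} = V + V^{2}$ ($l{\left(V \right)} = V^{2} + V = V + V^{2}$)
$A{\left(C,G \right)} = - \frac{47}{10}$ ($A{\left(C,G \right)} = -5 + \frac{1}{\frac{10}{3}} = -5 + \frac{3}{10} = - \frac{47}{10}$)
$s = - \frac{47}{10} \approx -4.7$
$m{\left(I,x \right)} = - \frac{47}{10}$
$-15969 + m{\left(107,216 \right)} = -15969 - \frac{47}{10} = - \frac{159737}{10}$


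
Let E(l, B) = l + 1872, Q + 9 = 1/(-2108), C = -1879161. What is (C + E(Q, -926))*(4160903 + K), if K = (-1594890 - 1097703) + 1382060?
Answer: -5639947572299225/1054 ≈ -5.3510e+12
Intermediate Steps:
K = -1310533 (K = -2692593 + 1382060 = -1310533)
Q = -18973/2108 (Q = -9 + 1/(-2108) = -9 - 1/2108 = -18973/2108 ≈ -9.0005)
E(l, B) = 1872 + l
(C + E(Q, -926))*(4160903 + K) = (-1879161 + (1872 - 18973/2108))*(4160903 - 1310533) = (-1879161 + 3927203/2108)*2850370 = -3957344185/2108*2850370 = -5639947572299225/1054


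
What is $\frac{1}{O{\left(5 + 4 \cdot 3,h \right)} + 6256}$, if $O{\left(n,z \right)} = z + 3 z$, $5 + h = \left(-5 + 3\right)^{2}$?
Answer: $\frac{1}{6252} \approx 0.00015995$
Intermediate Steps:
$h = -1$ ($h = -5 + \left(-5 + 3\right)^{2} = -5 + \left(-2\right)^{2} = -5 + 4 = -1$)
$O{\left(n,z \right)} = 4 z$
$\frac{1}{O{\left(5 + 4 \cdot 3,h \right)} + 6256} = \frac{1}{4 \left(-1\right) + 6256} = \frac{1}{-4 + 6256} = \frac{1}{6252}$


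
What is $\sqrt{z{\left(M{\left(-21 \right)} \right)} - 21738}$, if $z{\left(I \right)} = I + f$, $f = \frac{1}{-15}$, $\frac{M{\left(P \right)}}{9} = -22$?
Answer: $\frac{i \sqrt{4935615}}{15} \approx 148.11 i$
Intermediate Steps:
$M{\left(P \right)} = -198$ ($M{\left(P \right)} = 9 \left(-22\right) = -198$)
$f = - \frac{1}{15} \approx -0.066667$
$z{\left(I \right)} = - \frac{1}{15} + I$ ($z{\left(I \right)} = I - \frac{1}{15} = - \frac{1}{15} + I$)
$\sqrt{z{\left(M{\left(-21 \right)} \right)} - 21738} = \sqrt{\left(- \frac{1}{15} - 198\right) - 21738} = \sqrt{- \frac{2971}{15} - 21738} = \sqrt{- \frac{329041}{15}} = \frac{i \sqrt{4935615}}{15}$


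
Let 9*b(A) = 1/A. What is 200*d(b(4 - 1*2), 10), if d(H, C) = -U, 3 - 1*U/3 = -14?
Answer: -10200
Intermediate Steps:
b(A) = 1/(9*A)
U = 51 (U = 9 - 3*(-14) = 9 + 42 = 51)
d(H, C) = -51 (d(H, C) = -1*51 = -51)
200*d(b(4 - 1*2), 10) = 200*(-51) = -10200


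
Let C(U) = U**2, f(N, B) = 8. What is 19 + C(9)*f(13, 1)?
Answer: 667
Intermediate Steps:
19 + C(9)*f(13, 1) = 19 + 9**2*8 = 19 + 81*8 = 19 + 648 = 667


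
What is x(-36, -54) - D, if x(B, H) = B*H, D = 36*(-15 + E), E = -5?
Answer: 2664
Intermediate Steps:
D = -720 (D = 36*(-15 - 5) = 36*(-20) = -720)
x(-36, -54) - D = -36*(-54) - 1*(-720) = 1944 + 720 = 2664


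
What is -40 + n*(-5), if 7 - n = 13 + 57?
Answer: 275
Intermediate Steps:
n = -63 (n = 7 - (13 + 57) = 7 - 1*70 = 7 - 70 = -63)
-40 + n*(-5) = -40 - 63*(-5) = -40 + 315 = 275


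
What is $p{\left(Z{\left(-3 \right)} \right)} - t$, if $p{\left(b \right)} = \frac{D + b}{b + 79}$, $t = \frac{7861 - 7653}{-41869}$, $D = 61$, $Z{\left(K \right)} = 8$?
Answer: $\frac{969019}{1214201} \approx 0.79807$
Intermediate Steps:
$t = - \frac{208}{41869}$ ($t = 208 \left(- \frac{1}{41869}\right) = - \frac{208}{41869} \approx -0.0049679$)
$p{\left(b \right)} = \frac{61 + b}{79 + b}$ ($p{\left(b \right)} = \frac{61 + b}{b + 79} = \frac{61 + b}{79 + b}$)
$p{\left(Z{\left(-3 \right)} \right)} - t = \frac{61 + 8}{79 + 8} - - \frac{208}{41869} = \frac{1}{87} \cdot 69 + \frac{208}{41869} = \frac{23}{29} + \frac{208}{41869} = \frac{969019}{1214201}$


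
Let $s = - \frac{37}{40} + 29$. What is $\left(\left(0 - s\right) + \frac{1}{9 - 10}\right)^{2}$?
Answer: $\frac{1352569}{1600} \approx 845.36$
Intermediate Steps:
$s = \frac{1123}{40}$ ($s = \left(-37\right) \frac{1}{40} + 29 = - \frac{37}{40} + 29 = \frac{1123}{40} \approx 28.075$)
$\left(\left(0 - s\right) + \frac{1}{9 - 10}\right)^{2} = \left(\left(0 - \frac{1123}{40}\right) + \frac{1}{9 - 10}\right)^{2} = \left(\left(0 - \frac{1123}{40}\right) + \frac{1}{-1}\right)^{2} = \left(- \frac{1123}{40} - 1\right)^{2} = \left(- \frac{1163}{40}\right)^{2} = \frac{1352569}{1600}$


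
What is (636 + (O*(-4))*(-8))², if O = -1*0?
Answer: 404496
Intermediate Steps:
O = 0
(636 + (O*(-4))*(-8))² = (636 + (0*(-4))*(-8))² = (636 + 0*(-8))² = (636 + 0)² = 636² = 404496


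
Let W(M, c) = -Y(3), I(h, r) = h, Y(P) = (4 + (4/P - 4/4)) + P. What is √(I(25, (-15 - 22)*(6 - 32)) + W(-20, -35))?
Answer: √159/3 ≈ 4.2032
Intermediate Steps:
Y(P) = 3 + P + 4/P (Y(P) = (4 + (4/P - 4*¼)) + P = (4 + (4/P - 1)) + P = (4 + (-1 + 4/P)) + P = (3 + 4/P) + P = 3 + P + 4/P)
W(M, c) = -22/3 (W(M, c) = -(3 + 3 + 4/3) = -1*22/3 = -22/3)
√(I(25, (-15 - 22)*(6 - 32)) + W(-20, -35)) = √(25 - 22/3) = √(53/3) = √159/3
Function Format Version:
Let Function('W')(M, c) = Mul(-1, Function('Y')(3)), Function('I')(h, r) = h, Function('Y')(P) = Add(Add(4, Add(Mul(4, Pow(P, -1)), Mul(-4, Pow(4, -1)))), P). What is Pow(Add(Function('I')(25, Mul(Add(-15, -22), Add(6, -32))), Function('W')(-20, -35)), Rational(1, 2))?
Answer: Mul(Rational(1, 3), Pow(159, Rational(1, 2))) ≈ 4.2032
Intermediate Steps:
Function('Y')(P) = Add(3, P, Mul(4, Pow(P, -1))) (Function('Y')(P) = Add(Add(4, Add(Mul(4, Pow(P, -1)), Mul(-4, Rational(1, 4)))), P) = Add(Add(4, Add(Mul(4, Pow(P, -1)), -1)), P) = Add(Add(4, Add(-1, Mul(4, Pow(P, -1)))), P) = Add(Add(3, Mul(4, Pow(P, -1))), P) = Add(3, P, Mul(4, Pow(P, -1))))
Function('W')(M, c) = Rational(-22, 3) (Function('W')(M, c) = Mul(-1, Add(3, 3, Mul(4, Pow(3, -1)))) = Mul(-1, Add(3, 3, Mul(4, Rational(1, 3)))) = Mul(-1, Add(3, 3, Rational(4, 3))) = Mul(-1, Rational(22, 3)) = Rational(-22, 3))
Pow(Add(Function('I')(25, Mul(Add(-15, -22), Add(6, -32))), Function('W')(-20, -35)), Rational(1, 2)) = Pow(Add(25, Rational(-22, 3)), Rational(1, 2)) = Pow(Rational(53, 3), Rational(1, 2)) = Mul(Rational(1, 3), Pow(159, Rational(1, 2)))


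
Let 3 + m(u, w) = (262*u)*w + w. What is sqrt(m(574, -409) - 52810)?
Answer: I*sqrt(61561914) ≈ 7846.1*I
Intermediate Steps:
m(u, w) = -3 + w + 262*u*w (m(u, w) = -3 + ((262*u)*w + w) = -3 + (262*u*w + w) = -3 + (w + 262*u*w) = -3 + w + 262*u*w)
sqrt(m(574, -409) - 52810) = sqrt((-3 - 409 + 262*574*(-409)) - 52810) = sqrt((-3 - 409 - 61508692) - 52810) = sqrt(-61509104 - 52810) = sqrt(-61561914) = I*sqrt(61561914)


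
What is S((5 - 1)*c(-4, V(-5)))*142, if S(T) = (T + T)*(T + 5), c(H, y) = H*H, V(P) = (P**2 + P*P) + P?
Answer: 1254144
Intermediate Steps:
V(P) = P + 2*P**2 (V(P) = (P**2 + P**2) + P = 2*P**2 + P = P + 2*P**2)
c(H, y) = H**2
S(T) = 2*T*(5 + T) (S(T) = (2*T)*(5 + T) = 2*T*(5 + T))
S((5 - 1)*c(-4, V(-5)))*142 = (2*((5 - 1)*(-4)**2)*(5 + (5 - 1)*(-4)**2))*142 = (2*(4*16)*(5 + 4*16))*142 = (2*64*(5 + 64))*142 = (2*64*69)*142 = 8832*142 = 1254144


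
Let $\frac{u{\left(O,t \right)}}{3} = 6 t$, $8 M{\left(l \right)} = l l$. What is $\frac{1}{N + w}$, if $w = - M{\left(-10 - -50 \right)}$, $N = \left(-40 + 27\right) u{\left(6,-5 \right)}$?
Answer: $\frac{1}{970} \approx 0.0010309$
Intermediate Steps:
$M{\left(l \right)} = \frac{l^{2}}{8}$ ($M{\left(l \right)} = \frac{l l}{8} = \frac{l^{2}}{8}$)
$u{\left(O,t \right)} = 18 t$ ($u{\left(O,t \right)} = 3 \cdot 6 t = 18 t$)
$N = 1170$ ($N = \left(-40 + 27\right) 18 \left(-5\right) = \left(-13\right) \left(-90\right) = 1170$)
$w = -200$ ($w = - \frac{\left(-10 - -50\right)^{2}}{8} = - \frac{\left(-10 + 50\right)^{2}}{8} = - \frac{40^{2}}{8} = - \frac{1600}{8} = \left(-1\right) 200 = -200$)
$\frac{1}{N + w} = \frac{1}{1170 - 200} = \frac{1}{970}$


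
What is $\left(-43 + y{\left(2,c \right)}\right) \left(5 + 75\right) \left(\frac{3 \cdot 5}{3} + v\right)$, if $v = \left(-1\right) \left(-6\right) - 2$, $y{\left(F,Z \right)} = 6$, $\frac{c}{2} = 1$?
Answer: $-26640$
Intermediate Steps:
$c = 2$ ($c = 2 \cdot 1 = 2$)
$v = 4$ ($v = 6 - 2 = 4$)
$\left(-43 + y{\left(2,c \right)}\right) \left(5 + 75\right) \left(\frac{3 \cdot 5}{3} + v\right) = \left(-43 + 6\right) \left(5 + 75\right) \left(\frac{3 \cdot 5}{3} + 4\right) = \left(-37\right) 80 \left(15 \cdot \frac{1}{3} + 4\right) = - 2960 \left(5 + 4\right) = \left(-2960\right) 9 = -26640$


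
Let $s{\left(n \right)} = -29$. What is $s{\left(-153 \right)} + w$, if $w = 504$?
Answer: $475$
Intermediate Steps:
$s{\left(-153 \right)} + w = -29 + 504 = 475$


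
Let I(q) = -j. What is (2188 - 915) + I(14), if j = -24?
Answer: 1297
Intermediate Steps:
I(q) = 24 (I(q) = -1*(-24) = 24)
(2188 - 915) + I(14) = (2188 - 915) + 24 = 1273 + 24 = 1297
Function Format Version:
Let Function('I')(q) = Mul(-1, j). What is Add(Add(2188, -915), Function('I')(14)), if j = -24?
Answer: 1297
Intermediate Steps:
Function('I')(q) = 24 (Function('I')(q) = Mul(-1, -24) = 24)
Add(Add(2188, -915), Function('I')(14)) = Add(Add(2188, -915), 24) = Add(1273, 24) = 1297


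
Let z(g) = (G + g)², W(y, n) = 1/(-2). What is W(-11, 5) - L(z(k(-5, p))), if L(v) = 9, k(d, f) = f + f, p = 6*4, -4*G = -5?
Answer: -19/2 ≈ -9.5000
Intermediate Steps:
G = 5/4 (G = -¼*(-5) = 5/4 ≈ 1.2500)
p = 24
W(y, n) = -½
k(d, f) = 2*f
z(g) = (5/4 + g)²
W(-11, 5) - L(z(k(-5, p))) = -½ - 1*9 = -½ - 9 = -19/2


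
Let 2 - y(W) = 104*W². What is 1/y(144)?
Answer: -1/2156542 ≈ -4.6371e-7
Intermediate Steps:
y(W) = 2 - 104*W²
1/y(144) = 1/(2 - 104*144²) = 1/(2 - 104*20736) = 1/(2 - 2156544) = 1/(-2156542) = -1/2156542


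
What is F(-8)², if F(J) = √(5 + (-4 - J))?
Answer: 9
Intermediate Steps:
F(J) = √(1 - J)
F(-8)² = (√(1 - 1*(-8)))² = (√(1 + 8))² = (√9)² = 3² = 9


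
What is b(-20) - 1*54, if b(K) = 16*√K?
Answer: -54 + 32*I*√5 ≈ -54.0 + 71.554*I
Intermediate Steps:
b(-20) - 1*54 = 16*√(-20) - 1*54 = 16*(2*I*√5) - 54 = 32*I*√5 - 54 = -54 + 32*I*√5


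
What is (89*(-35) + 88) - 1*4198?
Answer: -7225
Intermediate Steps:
(89*(-35) + 88) - 1*4198 = (-3115 + 88) - 4198 = -3027 - 4198 = -7225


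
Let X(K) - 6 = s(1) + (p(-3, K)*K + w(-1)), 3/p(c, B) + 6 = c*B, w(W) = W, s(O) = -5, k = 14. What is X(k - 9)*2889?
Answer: -14445/7 ≈ -2063.6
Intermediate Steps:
p(c, B) = 3/(-6 + B*c) (p(c, B) = 3/(-6 + c*B) = 3/(-6 + B*c))
X(K) = 3*K/(-6 - 3*K) (X(K) = 6 + (-5 + ((3/(-6 + K*(-3)))*K - 1)) = 6 + (-5 + ((3/(-6 - 3*K))*K - 1)) = 6 + (-5 + (3*K/(-6 - 3*K) - 1)) = 6 + (-5 + (-1 + 3*K/(-6 - 3*K))) = 6 + (-6 + 3*K/(-6 - 3*K)) = 3*K/(-6 - 3*K))
X(k - 9)*2889 = ((14 - 9)/(-2 - (14 - 9)))*2889 = (5/(-2 - 1*5))*2889 = (5/(-2 - 5))*2889 = (5/(-7))*2889 = (5*(-⅐))*2889 = -5/7*2889 = -14445/7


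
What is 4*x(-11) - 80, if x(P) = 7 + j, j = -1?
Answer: -56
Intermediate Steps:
x(P) = 6 (x(P) = 7 - 1 = 6)
4*x(-11) - 80 = 4*6 - 80 = 24 - 80 = -56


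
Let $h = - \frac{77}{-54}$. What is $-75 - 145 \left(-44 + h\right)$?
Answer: $\frac{329305}{54} \approx 6098.2$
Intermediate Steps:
$h = \frac{77}{54}$ ($h = \left(-77\right) \left(- \frac{1}{54}\right) = \frac{77}{54} \approx 1.4259$)
$-75 - 145 \left(-44 + h\right) = -75 - 145 \left(-44 + \frac{77}{54}\right) = -75 - - \frac{333355}{54} = -75 + \frac{333355}{54} = \frac{329305}{54}$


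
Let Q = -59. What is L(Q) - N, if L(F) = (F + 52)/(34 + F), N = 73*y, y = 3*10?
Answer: -54743/25 ≈ -2189.7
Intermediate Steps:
y = 30
N = 2190 (N = 73*30 = 2190)
L(F) = (52 + F)/(34 + F)
L(Q) - N = (52 - 59)/(34 - 59) - 1*2190 = -7/(-25) - 2190 = -1/25*(-7) - 2190 = 7/25 - 2190 = -54743/25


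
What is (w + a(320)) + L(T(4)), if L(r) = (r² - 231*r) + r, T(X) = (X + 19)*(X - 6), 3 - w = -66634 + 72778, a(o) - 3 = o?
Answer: 6878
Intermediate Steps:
a(o) = 3 + o
w = -6141 (w = 3 - (-66634 + 72778) = 3 - 1*6144 = 3 - 6144 = -6141)
T(X) = (-6 + X)*(19 + X) (T(X) = (19 + X)*(-6 + X) = (-6 + X)*(19 + X))
L(r) = r² - 230*r
(w + a(320)) + L(T(4)) = (-6141 + (3 + 320)) + (-114 + 4² + 13*4)*(-230 + (-114 + 4² + 13*4)) = (-6141 + 323) + (-114 + 16 + 52)*(-230 + (-114 + 16 + 52)) = -5818 - 46*(-230 - 46) = -5818 - 46*(-276) = -5818 + 12696 = 6878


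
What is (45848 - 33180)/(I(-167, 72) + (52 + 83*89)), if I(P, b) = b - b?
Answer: 12668/7439 ≈ 1.7029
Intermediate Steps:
I(P, b) = 0
(45848 - 33180)/(I(-167, 72) + (52 + 83*89)) = (45848 - 33180)/(0 + (52 + 83*89)) = 12668/(0 + (52 + 7387)) = 12668/(0 + 7439) = 12668/7439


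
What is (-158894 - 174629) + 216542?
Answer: -116981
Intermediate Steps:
(-158894 - 174629) + 216542 = -333523 + 216542 = -116981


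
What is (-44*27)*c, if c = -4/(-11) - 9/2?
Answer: 4914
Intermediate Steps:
c = -91/22 (c = -4*(-1/11) - 9*1/2 = 4/11 - 9/2 = -91/22 ≈ -4.1364)
(-44*27)*c = -44*27*(-91/22) = -1188*(-91/22) = 4914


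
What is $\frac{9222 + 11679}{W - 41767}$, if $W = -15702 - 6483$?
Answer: $- \frac{20901}{63952} \approx -0.32682$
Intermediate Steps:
$W = -22185$ ($W = -15702 - 6483 = -22185$)
$\frac{9222 + 11679}{W - 41767} = \frac{9222 + 11679}{-22185 - 41767} = \frac{20901}{-63952} = 20901 \left(- \frac{1}{63952}\right) = - \frac{20901}{63952}$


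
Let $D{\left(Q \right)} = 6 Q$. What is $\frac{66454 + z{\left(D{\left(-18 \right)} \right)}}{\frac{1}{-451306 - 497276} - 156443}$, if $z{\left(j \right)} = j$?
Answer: $- \frac{62934621372}{148399013827} \approx -0.42409$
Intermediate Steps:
$\frac{66454 + z{\left(D{\left(-18 \right)} \right)}}{\frac{1}{-451306 - 497276} - 156443} = \frac{66454 + 6 \left(-18\right)}{\frac{1}{-451306 - 497276} - 156443} = \frac{66454 - 108}{\frac{1}{-948582} - 156443} = \frac{66346}{- \frac{1}{948582} - 156443} = \frac{66346}{- \frac{148399013827}{948582}} = 66346 \left(- \frac{948582}{148399013827}\right) = - \frac{62934621372}{148399013827}$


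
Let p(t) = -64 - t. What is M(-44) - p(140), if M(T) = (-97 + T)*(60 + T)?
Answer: -2052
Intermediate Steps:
M(-44) - p(140) = (-5820 + (-44)**2 - 37*(-44)) - (-64 - 1*140) = (-5820 + 1936 + 1628) - (-64 - 140) = -2256 - 1*(-204) = -2256 + 204 = -2052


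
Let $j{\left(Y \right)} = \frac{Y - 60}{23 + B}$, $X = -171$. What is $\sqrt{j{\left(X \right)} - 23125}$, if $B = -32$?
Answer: $\frac{i \sqrt{207894}}{3} \approx 151.98 i$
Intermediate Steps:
$j{\left(Y \right)} = \frac{20}{3} - \frac{Y}{9}$ ($j{\left(Y \right)} = \frac{Y - 60}{23 - 32} = \frac{-60 + Y}{-9} = \left(-60 + Y\right) \left(- \frac{1}{9}\right) = \frac{20}{3} - \frac{Y}{9}$)
$\sqrt{j{\left(X \right)} - 23125} = \sqrt{\left(\frac{20}{3} - -19\right) - 23125} = \sqrt{\left(\frac{20}{3} + 19\right) - 23125} = \sqrt{\frac{77}{3} - 23125} = \sqrt{- \frac{69298}{3}} = \frac{i \sqrt{207894}}{3}$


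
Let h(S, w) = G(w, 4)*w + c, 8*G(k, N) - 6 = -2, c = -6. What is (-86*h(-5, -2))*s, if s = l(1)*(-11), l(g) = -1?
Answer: 6622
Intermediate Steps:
G(k, N) = 1/2 (G(k, N) = 3/4 + (1/8)*(-2) = 3/4 - 1/4 = 1/2)
s = 11 (s = -1*(-11) = 11)
h(S, w) = -6 + w/2 (h(S, w) = w/2 - 6 = -6 + w/2)
(-86*h(-5, -2))*s = -86*(-6 + (1/2)*(-2))*11 = -86*(-6 - 1)*11 = -86*(-7)*11 = 602*11 = 6622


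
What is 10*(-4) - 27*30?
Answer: -850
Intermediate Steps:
10*(-4) - 27*30 = -40 - 810 = -850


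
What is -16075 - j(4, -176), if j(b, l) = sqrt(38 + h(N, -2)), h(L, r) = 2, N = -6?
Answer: -16075 - 2*sqrt(10) ≈ -16081.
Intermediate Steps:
j(b, l) = 2*sqrt(10) (j(b, l) = sqrt(38 + 2) = sqrt(40) = 2*sqrt(10))
-16075 - j(4, -176) = -16075 - 2*sqrt(10)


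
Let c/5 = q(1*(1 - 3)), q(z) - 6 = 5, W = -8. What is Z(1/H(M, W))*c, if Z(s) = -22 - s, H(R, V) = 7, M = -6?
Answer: -8525/7 ≈ -1217.9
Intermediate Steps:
q(z) = 11 (q(z) = 6 + 5 = 11)
c = 55 (c = 5*11 = 55)
Z(1/H(M, W))*c = (-22 - 1/7)*55 = -155/7*55 = -8525/7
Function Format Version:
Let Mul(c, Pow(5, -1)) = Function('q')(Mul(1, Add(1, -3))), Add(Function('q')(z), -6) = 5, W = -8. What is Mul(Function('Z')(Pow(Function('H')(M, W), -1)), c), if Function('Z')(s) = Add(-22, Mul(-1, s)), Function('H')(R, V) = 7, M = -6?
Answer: Rational(-8525, 7) ≈ -1217.9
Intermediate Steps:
Function('q')(z) = 11 (Function('q')(z) = Add(6, 5) = 11)
c = 55 (c = Mul(5, 11) = 55)
Mul(Function('Z')(Pow(Function('H')(M, W), -1)), c) = Mul(Add(-22, Mul(-1, Pow(7, -1))), 55) = Mul(Add(-22, Mul(-1, Rational(1, 7))), 55) = Mul(Add(-22, Rational(-1, 7)), 55) = Mul(Rational(-155, 7), 55) = Rational(-8525, 7)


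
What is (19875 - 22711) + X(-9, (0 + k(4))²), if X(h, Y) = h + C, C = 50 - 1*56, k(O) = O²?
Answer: -2851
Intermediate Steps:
C = -6 (C = 50 - 56 = -6)
X(h, Y) = -6 + h (X(h, Y) = h - 6 = -6 + h)
(19875 - 22711) + X(-9, (0 + k(4))²) = (19875 - 22711) + (-6 - 9) = -2836 - 15 = -2851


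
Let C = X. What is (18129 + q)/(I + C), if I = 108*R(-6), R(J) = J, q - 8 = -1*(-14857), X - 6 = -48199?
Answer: -2538/3757 ≈ -0.67554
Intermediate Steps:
X = -48193 (X = 6 - 48199 = -48193)
C = -48193
q = 14865 (q = 8 - 1*(-14857) = 8 + 14857 = 14865)
I = -648 (I = 108*(-6) = -648)
(18129 + q)/(I + C) = (18129 + 14865)/(-648 - 48193) = 32994/(-48841) = 32994*(-1/48841) = -2538/3757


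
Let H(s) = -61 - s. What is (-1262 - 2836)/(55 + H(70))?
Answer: 2049/38 ≈ 53.921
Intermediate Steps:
(-1262 - 2836)/(55 + H(70)) = (-1262 - 2836)/(55 + (-61 - 1*70)) = -4098/(55 + (-61 - 70)) = -4098/(55 - 131) = -4098/(-76) = -4098*(-1/76) = 2049/38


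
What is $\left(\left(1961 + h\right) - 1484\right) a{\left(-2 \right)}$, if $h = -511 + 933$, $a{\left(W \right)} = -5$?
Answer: $-4495$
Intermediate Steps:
$h = 422$
$\left(\left(1961 + h\right) - 1484\right) a{\left(-2 \right)} = \left(\left(1961 + 422\right) - 1484\right) \left(-5\right) = \left(2383 - 1484\right) \left(-5\right) = 899 \left(-5\right) = -4495$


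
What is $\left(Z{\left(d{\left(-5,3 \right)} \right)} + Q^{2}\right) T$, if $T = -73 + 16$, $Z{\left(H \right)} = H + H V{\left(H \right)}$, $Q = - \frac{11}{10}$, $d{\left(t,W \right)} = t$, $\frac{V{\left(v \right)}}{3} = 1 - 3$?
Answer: $- \frac{149397}{100} \approx -1494.0$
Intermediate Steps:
$V{\left(v \right)} = -6$ ($V{\left(v \right)} = 3 \left(1 - 3\right) = 3 \left(-2\right) = -6$)
$Q = - \frac{11}{10}$ ($Q = \left(-11\right) \frac{1}{10} = - \frac{11}{10} \approx -1.1$)
$Z{\left(H \right)} = - 5 H$ ($Z{\left(H \right)} = H + H \left(-6\right) = H - 6 H = - 5 H$)
$T = -57$
$\left(Z{\left(d{\left(-5,3 \right)} \right)} + Q^{2}\right) T = \left(\left(-5\right) \left(-5\right) + \left(- \frac{11}{10}\right)^{2}\right) \left(-57\right) = \left(25 + \frac{121}{100}\right) \left(-57\right) = \frac{2621}{100} \left(-57\right) = - \frac{149397}{100}$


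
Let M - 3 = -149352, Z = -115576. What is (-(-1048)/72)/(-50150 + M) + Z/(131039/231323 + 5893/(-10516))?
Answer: -168267030675422183941/8869537013445 ≈ -1.8971e+7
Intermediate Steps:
M = -149349 (M = 3 - 149352 = -149349)
(-(-1048)/72)/(-50150 + M) + Z/(131039/231323 + 5893/(-10516)) = (-(-1048)/72)/(-50150 - 149349) - 115576/(131039/231323 + 5893/(-10516)) = -(-1048)/72/(-199499) - 115576/(131039*(1/231323) + 5893*(-1/10516)) = -262*(-1/18)*(-1/199499) - 115576/(131039/231323 - 5893/10516) = (131/9)*(-1/199499) - 115576/14819685/2432592668 = -131/1795491 - 115576*2432592668/14819685 = -131/1795491 - 281149330196768/14819685 = -168267030675422183941/8869537013445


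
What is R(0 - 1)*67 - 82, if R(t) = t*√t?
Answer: -82 - 67*I ≈ -82.0 - 67.0*I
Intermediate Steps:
R(t) = t^(3/2)
R(0 - 1)*67 - 82 = (0 - 1)^(3/2)*67 - 82 = (-1)^(3/2)*67 - 82 = -I*67 - 82 = -67*I - 82 = -82 - 67*I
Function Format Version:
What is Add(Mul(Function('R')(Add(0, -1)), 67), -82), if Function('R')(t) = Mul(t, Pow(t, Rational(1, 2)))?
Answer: Add(-82, Mul(-67, I)) ≈ Add(-82.000, Mul(-67.000, I))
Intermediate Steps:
Function('R')(t) = Pow(t, Rational(3, 2))
Add(Mul(Function('R')(Add(0, -1)), 67), -82) = Add(Mul(Pow(Add(0, -1), Rational(3, 2)), 67), -82) = Add(Mul(Pow(-1, Rational(3, 2)), 67), -82) = Add(Mul(Mul(-1, I), 67), -82) = Add(Mul(-67, I), -82) = Add(-82, Mul(-67, I))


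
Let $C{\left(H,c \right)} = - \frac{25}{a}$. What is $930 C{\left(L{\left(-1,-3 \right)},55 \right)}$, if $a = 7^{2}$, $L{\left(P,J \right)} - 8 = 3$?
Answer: $- \frac{23250}{49} \approx -474.49$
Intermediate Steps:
$L{\left(P,J \right)} = 11$ ($L{\left(P,J \right)} = 8 + 3 = 11$)
$a = 49$
$C{\left(H,c \right)} = - \frac{25}{49}$
$930 C{\left(L{\left(-1,-3 \right)},55 \right)} = 930 \left(- \frac{25}{49}\right) = - \frac{23250}{49}$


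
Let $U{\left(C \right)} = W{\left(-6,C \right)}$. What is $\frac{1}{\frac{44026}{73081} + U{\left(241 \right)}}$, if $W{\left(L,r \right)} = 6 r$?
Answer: $\frac{73081}{105719152} \approx 0.00069128$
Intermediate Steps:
$U{\left(C \right)} = 6 C$
$\frac{1}{\frac{44026}{73081} + U{\left(241 \right)}} = \frac{1}{\frac{44026}{73081} + 6 \cdot 241} = \frac{1}{44026 \cdot \frac{1}{73081} + 1446} = \frac{1}{\frac{44026}{73081} + 1446} = \frac{1}{\frac{105719152}{73081}} = \frac{73081}{105719152}$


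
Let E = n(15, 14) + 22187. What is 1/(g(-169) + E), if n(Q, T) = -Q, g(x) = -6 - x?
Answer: 1/22335 ≈ 4.4773e-5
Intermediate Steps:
E = 22172 (E = -1*15 + 22187 = -15 + 22187 = 22172)
1/(g(-169) + E) = 1/((-6 - 1*(-169)) + 22172) = 1/((-6 + 169) + 22172) = 1/(163 + 22172) = 1/22335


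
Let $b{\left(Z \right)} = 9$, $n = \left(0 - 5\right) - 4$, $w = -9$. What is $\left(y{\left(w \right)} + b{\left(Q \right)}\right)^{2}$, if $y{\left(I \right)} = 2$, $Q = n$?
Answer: $121$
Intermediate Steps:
$n = -9$ ($n = -5 - 4 = -9$)
$Q = -9$
$\left(y{\left(w \right)} + b{\left(Q \right)}\right)^{2} = \left(2 + 9\right)^{2} = 11^{2} = 121$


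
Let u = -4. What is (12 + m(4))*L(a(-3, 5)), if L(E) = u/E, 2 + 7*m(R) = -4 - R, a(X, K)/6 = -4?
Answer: 37/21 ≈ 1.7619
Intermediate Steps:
a(X, K) = -24 (a(X, K) = 6*(-4) = -24)
m(R) = -6/7 - R/7 (m(R) = -2/7 + (-4 - R)/7 = -2/7 + (-4/7 - R/7) = -6/7 - R/7)
L(E) = -4/E
(12 + m(4))*L(a(-3, 5)) = (12 + (-6/7 - ⅐*4))*(-4/(-24)) = (12 + (-6/7 - 4/7))*(-4*(-1/24)) = (12 - 10/7)*(⅙) = (74/7)*(⅙) = 37/21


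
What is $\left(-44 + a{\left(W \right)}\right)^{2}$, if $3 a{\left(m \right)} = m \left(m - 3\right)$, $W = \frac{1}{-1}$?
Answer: $\frac{16384}{9} \approx 1820.4$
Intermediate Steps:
$W = -1$
$a{\left(m \right)} = \frac{m \left(-3 + m\right)}{3}$ ($a{\left(m \right)} = \frac{m \left(m - 3\right)}{3} = \frac{m \left(-3 + m\right)}{3}$)
$\left(-44 + a{\left(W \right)}\right)^{2} = \left(-44 + \frac{1}{3} \left(-1\right) \left(-3 - 1\right)\right)^{2} = \left(-44 + \frac{1}{3} \left(-1\right) \left(-4\right)\right)^{2} = \left(-44 + \frac{4}{3}\right)^{2} = \left(- \frac{128}{3}\right)^{2} = \frac{16384}{9}$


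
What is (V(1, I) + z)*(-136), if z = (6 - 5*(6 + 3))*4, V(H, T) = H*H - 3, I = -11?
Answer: 21488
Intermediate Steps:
V(H, T) = -3 + H² (V(H, T) = H² - 3 = -3 + H²)
z = -156 (z = (6 - 5*9)*4 = (6 - 45)*4 = -39*4 = -156)
(V(1, I) + z)*(-136) = ((-3 + 1²) - 156)*(-136) = ((-3 + 1) - 156)*(-136) = (-2 - 156)*(-136) = -158*(-136) = 21488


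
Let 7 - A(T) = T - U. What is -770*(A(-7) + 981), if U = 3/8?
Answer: -3065755/4 ≈ -7.6644e+5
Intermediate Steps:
U = 3/8 (U = 3*(⅛) = 3/8 ≈ 0.37500)
A(T) = 59/8 - T (A(T) = 7 - (T - 1*3/8) = 7 - (T - 3/8) = 7 - (-3/8 + T) = 7 + (3/8 - T) = 59/8 - T)
-770*(A(-7) + 981) = -770*((59/8 - 1*(-7)) + 981) = -770*((59/8 + 7) + 981) = -770*(115/8 + 981) = -770*7963/8 = -3065755/4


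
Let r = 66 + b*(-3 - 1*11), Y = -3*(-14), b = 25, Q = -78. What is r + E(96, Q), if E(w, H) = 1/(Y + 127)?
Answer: -47995/169 ≈ -283.99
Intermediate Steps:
Y = 42
E(w, H) = 1/169 (E(w, H) = 1/(42 + 127) = 1/169)
r = -284 (r = 66 + 25*(-3 - 1*11) = 66 + 25*(-3 - 11) = 66 + 25*(-14) = 66 - 350 = -284)
r + E(96, Q) = -284 + 1/169 = -47995/169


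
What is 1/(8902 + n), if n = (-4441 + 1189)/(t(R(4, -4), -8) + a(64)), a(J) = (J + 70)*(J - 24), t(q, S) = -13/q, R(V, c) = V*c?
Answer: 28591/254499738 ≈ 0.00011234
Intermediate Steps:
a(J) = (-24 + J)*(70 + J) (a(J) = (70 + J)*(-24 + J) = (-24 + J)*(70 + J))
n = -17344/28591 (n = (-4441 + 1189)/(-13/(4*(-4)) + (-1680 + 64**2 + 46*64)) = -3252/(-13/(-16) + (-1680 + 4096 + 2944)) = -3252/(-13*(-1/16) + 5360) = -3252/(13/16 + 5360) = -3252/85773/16 = -3252*16/85773 = -17344/28591 ≈ -0.60662)
1/(8902 + n) = 1/(8902 - 17344/28591) = 1/(254499738/28591) = 28591/254499738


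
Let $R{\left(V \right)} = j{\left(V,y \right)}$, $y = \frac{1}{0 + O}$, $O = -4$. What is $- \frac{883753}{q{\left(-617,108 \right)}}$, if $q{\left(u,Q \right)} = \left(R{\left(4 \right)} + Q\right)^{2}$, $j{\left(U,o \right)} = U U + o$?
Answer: $- \frac{14140048}{245025} \approx -57.709$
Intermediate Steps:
$y = - \frac{1}{4}$ ($y = \frac{1}{0 - 4} = \frac{1}{-4} = - \frac{1}{4} \approx -0.25$)
$j{\left(U,o \right)} = o + U^{2}$ ($j{\left(U,o \right)} = U^{2} + o = o + U^{2}$)
$R{\left(V \right)} = - \frac{1}{4} + V^{2}$
$q{\left(u,Q \right)} = \left(\frac{63}{4} + Q\right)^{2}$ ($q{\left(u,Q \right)} = \left(\left(- \frac{1}{4} + 4^{2}\right) + Q\right)^{2} = \left(\left(- \frac{1}{4} + 16\right) + Q\right)^{2} = \left(\frac{63}{4} + Q\right)^{2}$)
$- \frac{883753}{q{\left(-617,108 \right)}} = - \frac{883753}{\frac{1}{16} \left(63 + 4 \cdot 108\right)^{2}} = - \frac{883753}{\frac{1}{16} \left(63 + 432\right)^{2}} = - \frac{883753}{\frac{1}{16} \cdot 495^{2}} = - \frac{883753}{\frac{1}{16} \cdot 245025} = - \frac{883753}{\frac{245025}{16}} = \left(-883753\right) \frac{16}{245025} = - \frac{14140048}{245025}$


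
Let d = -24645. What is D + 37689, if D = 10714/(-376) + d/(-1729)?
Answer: 12246255835/325052 ≈ 37675.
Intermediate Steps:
D = -4628993/325052 (D = 10714/(-376) - 24645/(-1729) = 10714*(-1/376) - 24645*(-1/1729) = -5357/188 + 24645/1729 = -4628993/325052 ≈ -14.241)
D + 37689 = -4628993/325052 + 37689 = 12246255835/325052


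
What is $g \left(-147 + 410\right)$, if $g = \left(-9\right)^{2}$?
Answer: $21303$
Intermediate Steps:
$g = 81$
$g \left(-147 + 410\right) = 81 \left(-147 + 410\right) = 81 \cdot 263 = 21303$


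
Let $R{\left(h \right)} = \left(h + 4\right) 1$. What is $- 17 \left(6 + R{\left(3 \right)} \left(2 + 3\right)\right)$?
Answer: $-697$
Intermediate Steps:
$R{\left(h \right)} = 4 + h$ ($R{\left(h \right)} = \left(4 + h\right) 1 = 4 + h$)
$- 17 \left(6 + R{\left(3 \right)} \left(2 + 3\right)\right) = - 17 \left(6 + \left(4 + 3\right) \left(2 + 3\right)\right) = - 17 \left(6 + 7 \cdot 5\right) = - 17 \left(6 + 35\right) = \left(-17\right) 41 = -697$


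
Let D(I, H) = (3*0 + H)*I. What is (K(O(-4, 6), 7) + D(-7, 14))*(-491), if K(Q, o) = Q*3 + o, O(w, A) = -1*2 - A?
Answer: 56465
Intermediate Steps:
D(I, H) = H*I (D(I, H) = (0 + H)*I = H*I)
O(w, A) = -2 - A
K(Q, o) = o + 3*Q (K(Q, o) = 3*Q + o = o + 3*Q)
(K(O(-4, 6), 7) + D(-7, 14))*(-491) = ((7 + 3*(-2 - 1*6)) + 14*(-7))*(-491) = ((7 + 3*(-2 - 6)) - 98)*(-491) = ((7 + 3*(-8)) - 98)*(-491) = ((7 - 24) - 98)*(-491) = (-17 - 98)*(-491) = -115*(-491) = 56465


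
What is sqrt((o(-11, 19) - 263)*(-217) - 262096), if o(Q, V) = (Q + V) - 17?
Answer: 8*I*sqrt(3173) ≈ 450.64*I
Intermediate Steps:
o(Q, V) = -17 + Q + V
sqrt((o(-11, 19) - 263)*(-217) - 262096) = sqrt(((-17 - 11 + 19) - 263)*(-217) - 262096) = sqrt((-9 - 263)*(-217) - 262096) = sqrt(-272*(-217) - 262096) = sqrt(59024 - 262096) = sqrt(-203072) = 8*I*sqrt(3173)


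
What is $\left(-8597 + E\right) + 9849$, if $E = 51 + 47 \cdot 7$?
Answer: $1632$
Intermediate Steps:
$E = 380$ ($E = 51 + 329 = 380$)
$\left(-8597 + E\right) + 9849 = \left(-8597 + 380\right) + 9849 = -8217 + 9849 = 1632$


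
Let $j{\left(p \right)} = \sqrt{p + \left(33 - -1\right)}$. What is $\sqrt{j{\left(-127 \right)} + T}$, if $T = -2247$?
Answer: $\sqrt{-2247 + i \sqrt{93}} \approx 0.1017 + 47.403 i$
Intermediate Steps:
$j{\left(p \right)} = \sqrt{34 + p}$ ($j{\left(p \right)} = \sqrt{p + \left(33 + 1\right)} = \sqrt{p + 34} = \sqrt{34 + p}$)
$\sqrt{j{\left(-127 \right)} + T} = \sqrt{\sqrt{34 - 127} - 2247} = \sqrt{\sqrt{-93} - 2247} = \sqrt{i \sqrt{93} - 2247} = \sqrt{-2247 + i \sqrt{93}}$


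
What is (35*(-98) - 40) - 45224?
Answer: -48694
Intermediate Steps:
(35*(-98) - 40) - 45224 = (-3430 - 40) - 45224 = -3470 - 45224 = -48694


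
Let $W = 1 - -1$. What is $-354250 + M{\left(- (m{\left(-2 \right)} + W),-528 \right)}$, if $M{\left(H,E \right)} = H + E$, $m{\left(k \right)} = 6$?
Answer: $-354786$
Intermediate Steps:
$W = 2$ ($W = 1 + 1 = 2$)
$M{\left(H,E \right)} = E + H$
$-354250 + M{\left(- (m{\left(-2 \right)} + W),-528 \right)} = -354250 - 536 = -354786$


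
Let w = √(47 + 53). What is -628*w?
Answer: -6280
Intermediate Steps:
w = 10 (w = √100 = 10)
-628*w = -628*10 = -6280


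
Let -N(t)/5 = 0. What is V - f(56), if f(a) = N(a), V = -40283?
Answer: -40283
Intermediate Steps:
N(t) = 0 (N(t) = -5*0 = 0)
f(a) = 0
V - f(56) = -40283 - 1*0 = -40283 + 0 = -40283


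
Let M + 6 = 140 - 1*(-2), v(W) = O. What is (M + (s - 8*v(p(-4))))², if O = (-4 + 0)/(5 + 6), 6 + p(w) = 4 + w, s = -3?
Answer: 2235025/121 ≈ 18471.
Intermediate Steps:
p(w) = -2 + w (p(w) = -6 + (4 + w) = -2 + w)
O = -4/11 ≈ -0.36364
v(W) = -4/11
M = 136 (M = -6 + (140 - 1*(-2)) = -6 + (140 + 2) = -6 + 142 = 136)
(M + (s - 8*v(p(-4))))² = (136 + (-3 - 8*(-4/11)))² = (136 + (-3 + 32/11))² = (136 - 1/11)² = (1495/11)² = 2235025/121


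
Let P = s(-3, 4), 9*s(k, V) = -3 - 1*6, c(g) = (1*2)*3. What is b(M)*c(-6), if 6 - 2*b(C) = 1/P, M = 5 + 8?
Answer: 21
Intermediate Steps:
c(g) = 6 (c(g) = 2*3 = 6)
s(k, V) = -1 (s(k, V) = (-3 - 1*6)/9 = (-3 - 6)/9 = (1/9)*(-9) = -1)
P = -1
M = 13
b(C) = 7/2 (b(C) = 3 - 1/2/(-1) = 3 - 1/2*(-1) = 3 + 1/2 = 7/2)
b(M)*c(-6) = (7/2)*6 = 21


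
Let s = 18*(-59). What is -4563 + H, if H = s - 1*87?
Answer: -5712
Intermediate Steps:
s = -1062
H = -1149 (H = -1062 - 1*87 = -1062 - 87 = -1149)
-4563 + H = -4563 - 1149 = -5712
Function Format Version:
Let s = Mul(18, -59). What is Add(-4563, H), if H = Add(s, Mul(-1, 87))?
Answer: -5712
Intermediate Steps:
s = -1062
H = -1149 (H = Add(-1062, Mul(-1, 87)) = Add(-1062, -87) = -1149)
Add(-4563, H) = Add(-4563, -1149) = -5712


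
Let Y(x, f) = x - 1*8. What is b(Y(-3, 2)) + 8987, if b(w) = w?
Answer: 8976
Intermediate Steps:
Y(x, f) = -8 + x (Y(x, f) = x - 8 = -8 + x)
b(Y(-3, 2)) + 8987 = (-8 - 3) + 8987 = -11 + 8987 = 8976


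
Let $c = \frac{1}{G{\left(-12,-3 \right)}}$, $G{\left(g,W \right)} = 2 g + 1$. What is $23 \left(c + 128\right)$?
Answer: $2943$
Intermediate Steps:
$G{\left(g,W \right)} = 1 + 2 g$
$c = - \frac{1}{23}$ ($c = \frac{1}{1 + 2 \left(-12\right)} = \frac{1}{1 - 24} = \frac{1}{-23} = - \frac{1}{23} \approx -0.043478$)
$23 \left(c + 128\right) = 23 \left(- \frac{1}{23} + 128\right) = 23 \cdot \frac{2943}{23} = 2943$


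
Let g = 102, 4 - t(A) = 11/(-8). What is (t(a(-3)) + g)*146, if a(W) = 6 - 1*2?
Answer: 62707/4 ≈ 15677.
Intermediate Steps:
a(W) = 4 (a(W) = 6 - 2 = 4)
t(A) = 43/8 (t(A) = 4 - 11/(-8) = 4 - 11*(-1)/8 = 4 - 1*(-11/8) = 4 + 11/8 = 43/8)
(t(a(-3)) + g)*146 = (43/8 + 102)*146 = (859/8)*146 = 62707/4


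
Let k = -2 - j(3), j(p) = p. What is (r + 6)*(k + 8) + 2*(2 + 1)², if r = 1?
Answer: 39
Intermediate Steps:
k = -5 (k = -2 - 1*3 = -2 - 3 = -5)
(r + 6)*(k + 8) + 2*(2 + 1)² = (1 + 6)*(-5 + 8) + 2*(2 + 1)² = 7*3 + 2*3² = 21 + 2*9 = 21 + 18 = 39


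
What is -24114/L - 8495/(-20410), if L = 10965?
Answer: -26601271/14919710 ≈ -1.7830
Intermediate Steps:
-24114/L - 8495/(-20410) = -24114/10965 - 8495/(-20410) = -24114*1/10965 - 8495*(-1/20410) = -8038/3655 + 1699/4082 = -26601271/14919710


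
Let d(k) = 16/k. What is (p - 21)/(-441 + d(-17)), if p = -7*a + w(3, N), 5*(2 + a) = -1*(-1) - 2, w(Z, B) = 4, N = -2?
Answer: 136/37565 ≈ 0.0036204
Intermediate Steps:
a = -11/5 (a = -2 + (-1*(-1) - 2)/5 = -2 + (1 - 2)/5 = -2 + (⅕)*(-1) = -2 - ⅕ = -11/5 ≈ -2.2000)
p = 97/5 (p = -7*(-11/5) + 4 = 77/5 + 4 = 97/5 ≈ 19.400)
(p - 21)/(-441 + d(-17)) = (97/5 - 21)/(-441 + 16/(-17)) = -8/(5*(-441 + 16*(-1/17))) = -8/(5*(-441 - 16/17)) = -8/(5*(-7513/17)) = -8/5*(-17/7513) = 136/37565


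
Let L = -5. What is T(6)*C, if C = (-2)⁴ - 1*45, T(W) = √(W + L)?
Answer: -29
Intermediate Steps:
T(W) = √(-5 + W) (T(W) = √(W - 5) = √(-5 + W))
C = -29 (C = 16 - 45 = -29)
T(6)*C = √(-5 + 6)*(-29) = √1*(-29) = 1*(-29) = -29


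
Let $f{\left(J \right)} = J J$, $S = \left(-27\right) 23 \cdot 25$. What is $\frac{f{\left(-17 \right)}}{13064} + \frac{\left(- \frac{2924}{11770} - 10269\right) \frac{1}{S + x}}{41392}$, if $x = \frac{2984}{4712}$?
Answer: $\frac{80521813957785819}{3637292703142246720} \approx 0.022138$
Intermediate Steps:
$x = \frac{373}{589}$ ($x = 2984 \cdot \frac{1}{4712} = \frac{373}{589} \approx 0.63328$)
$S = -15525$ ($S = \left(-621\right) 25 = -15525$)
$f{\left(J \right)} = J^{2}$
$\frac{f{\left(-17 \right)}}{13064} + \frac{\left(- \frac{2924}{11770} - 10269\right) \frac{1}{S + x}}{41392} = \frac{\left(-17\right)^{2}}{13064} + \frac{\left(- \frac{2924}{11770} - 10269\right) \frac{1}{-15525 + \frac{373}{589}}}{41392} = 289 \cdot \frac{1}{13064} + \frac{\left(-2924\right) \frac{1}{11770} - 10269}{- \frac{9143852}{589}} \cdot \frac{1}{41392} = \frac{289}{13064} + \left(- \frac{1462}{5885} - 10269\right) \left(- \frac{589}{9143852}\right) \frac{1}{41392} = \frac{289}{13064} + \left(- \frac{60434527}{5885}\right) \left(- \frac{589}{9143852}\right) \frac{1}{41392} = \frac{289}{13064} + \frac{35595936403}{53811569020} \cdot \frac{1}{41392} = \frac{289}{13064} + \frac{35595936403}{2227368464875840} = \frac{80521813957785819}{3637292703142246720}$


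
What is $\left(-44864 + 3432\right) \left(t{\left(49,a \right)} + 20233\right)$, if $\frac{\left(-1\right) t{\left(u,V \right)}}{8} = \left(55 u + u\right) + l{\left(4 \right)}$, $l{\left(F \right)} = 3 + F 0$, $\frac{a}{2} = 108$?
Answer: $72215976$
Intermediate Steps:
$a = 216$ ($a = 2 \cdot 108 = 216$)
$l{\left(F \right)} = 3$ ($l{\left(F \right)} = 3 + 0 = 3$)
$t{\left(u,V \right)} = -24 - 448 u$ ($t{\left(u,V \right)} = - 8 \left(\left(55 u + u\right) + 3\right) = - 8 \left(56 u + 3\right) = - 8 \left(3 + 56 u\right) = -24 - 448 u$)
$\left(-44864 + 3432\right) \left(t{\left(49,a \right)} + 20233\right) = \left(-44864 + 3432\right) \left(\left(-24 - 21952\right) + 20233\right) = - 41432 \left(\left(-24 - 21952\right) + 20233\right) = - 41432 \left(-21976 + 20233\right) = \left(-41432\right) \left(-1743\right) = 72215976$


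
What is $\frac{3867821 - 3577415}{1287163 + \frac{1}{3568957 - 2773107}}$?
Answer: $\frac{231119615100}{1024388673551} \approx 0.22562$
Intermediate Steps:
$\frac{3867821 - 3577415}{1287163 + \frac{1}{3568957 - 2773107}} = \frac{290406}{1287163 + \frac{1}{795850}} = \frac{290406}{\frac{1024388673551}{795850}} = 290406 \cdot \frac{795850}{1024388673551} = \frac{231119615100}{1024388673551}$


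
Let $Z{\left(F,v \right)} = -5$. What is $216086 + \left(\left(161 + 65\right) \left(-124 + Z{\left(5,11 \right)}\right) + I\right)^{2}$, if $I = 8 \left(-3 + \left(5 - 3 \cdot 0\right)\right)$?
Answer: $849239130$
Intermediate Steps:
$I = 16$ ($I = 8 \left(-3 + \left(5 - 0\right)\right) = 8 \left(-3 + \left(5 + 0\right)\right) = 8 \left(-3 + 5\right) = 8 \cdot 2 = 16$)
$216086 + \left(\left(161 + 65\right) \left(-124 + Z{\left(5,11 \right)}\right) + I\right)^{2} = 216086 + \left(\left(161 + 65\right) \left(-124 - 5\right) + 16\right)^{2} = 216086 + \left(226 \left(-129\right) + 16\right)^{2} = 216086 + \left(-29154 + 16\right)^{2} = 216086 + \left(-29138\right)^{2} = 216086 + 849023044 = 849239130$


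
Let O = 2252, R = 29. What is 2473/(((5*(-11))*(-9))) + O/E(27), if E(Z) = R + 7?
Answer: 11146/165 ≈ 67.552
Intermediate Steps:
E(Z) = 36 (E(Z) = 29 + 7 = 36)
2473/(((5*(-11))*(-9))) + O/E(27) = 2473/(((5*(-11))*(-9))) + 2252/36 = 2473/((-55*(-9))) + 2252*(1/36) = 2473/495 + 563/9 = 11146/165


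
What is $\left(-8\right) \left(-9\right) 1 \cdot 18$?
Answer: $1296$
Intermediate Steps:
$\left(-8\right) \left(-9\right) 1 \cdot 18 = 72 \cdot 1 \cdot 18 = 72 \cdot 18 = 1296$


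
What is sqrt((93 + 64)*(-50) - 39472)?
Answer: 3*I*sqrt(5258) ≈ 217.54*I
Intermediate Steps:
sqrt((93 + 64)*(-50) - 39472) = sqrt(157*(-50) - 39472) = sqrt(-7850 - 39472) = sqrt(-47322) = 3*I*sqrt(5258)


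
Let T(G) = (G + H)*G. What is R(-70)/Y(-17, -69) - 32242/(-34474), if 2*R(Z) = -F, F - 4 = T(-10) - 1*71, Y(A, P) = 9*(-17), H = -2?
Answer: 5846587/5274522 ≈ 1.1085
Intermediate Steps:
T(G) = G*(-2 + G) (T(G) = (G - 2)*G = (-2 + G)*G = G*(-2 + G))
Y(A, P) = -153
F = 53 (F = 4 + (-10*(-2 - 10) - 1*71) = 4 + (-10*(-12) - 71) = 4 + (120 - 71) = 4 + 49 = 53)
R(Z) = -53/2 (R(Z) = (-1*53)/2 = (1/2)*(-53) = -53/2)
R(-70)/Y(-17, -69) - 32242/(-34474) = -53/2/(-153) - 32242/(-34474) = -53/2*(-1/153) - 32242*(-1/34474) = 53/306 + 16121/17237 = 5846587/5274522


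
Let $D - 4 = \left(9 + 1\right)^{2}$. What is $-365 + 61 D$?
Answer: $5979$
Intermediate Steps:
$D = 104$ ($D = 4 + \left(9 + 1\right)^{2} = 4 + 10^{2} = 4 + 100 = 104$)
$-365 + 61 D = -365 + 61 \cdot 104 = -365 + 6344 = 5979$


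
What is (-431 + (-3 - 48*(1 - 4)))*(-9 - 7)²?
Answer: -74240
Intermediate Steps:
(-431 + (-3 - 48*(1 - 4)))*(-9 - 7)² = (-431 + (-3 - 48*(-3)))*(-16)² = (-431 + (-3 - 8*(-18)))*256 = (-431 + (-3 + 144))*256 = (-431 + 141)*256 = -290*256 = -74240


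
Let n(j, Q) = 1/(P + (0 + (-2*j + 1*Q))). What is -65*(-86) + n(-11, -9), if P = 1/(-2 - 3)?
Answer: 357765/64 ≈ 5590.1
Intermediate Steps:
P = -⅕ (P = 1/(-5) = -⅕ ≈ -0.20000)
n(j, Q) = 1/(-⅕ + Q - 2*j) (n(j, Q) = 1/(-⅕ + (0 + (-2*j + 1*Q))) = 1/(-⅕ + (0 + (-2*j + Q))) = 1/(-⅕ + (0 + (Q - 2*j))) = 1/(-⅕ + (Q - 2*j)) = 1/(-⅕ + Q - 2*j))
-65*(-86) + n(-11, -9) = -65*(-86) - 5/(1 - 5*(-9) + 10*(-11)) = 5590 - 5/(1 + 45 - 110) = 5590 - 5/(-64) = 5590 - 5*(-1/64) = 5590 + 5/64 = 357765/64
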